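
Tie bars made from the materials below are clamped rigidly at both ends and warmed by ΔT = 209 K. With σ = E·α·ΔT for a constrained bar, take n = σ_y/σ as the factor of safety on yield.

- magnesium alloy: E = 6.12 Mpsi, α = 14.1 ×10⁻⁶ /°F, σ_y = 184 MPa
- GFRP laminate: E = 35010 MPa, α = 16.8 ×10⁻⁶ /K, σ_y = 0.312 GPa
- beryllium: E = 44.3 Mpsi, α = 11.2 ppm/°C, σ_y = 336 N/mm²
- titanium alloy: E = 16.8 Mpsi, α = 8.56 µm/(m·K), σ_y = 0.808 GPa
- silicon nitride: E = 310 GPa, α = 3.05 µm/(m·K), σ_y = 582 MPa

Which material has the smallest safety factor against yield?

With everything in SI (GPa, ×10⁻⁶/K, MPa):
  magnesium alloy: E = 42.20, α = 25.4, σ_y = 184.0 → σ = 224 MPa, n = 0.822
  GFRP laminate: E = 35.01, α = 16.8, σ_y = 312.0 → σ = 123 MPa, n = 2.54
  beryllium: E = 305.4, α = 11.2, σ_y = 336.0 → σ = 715 MPa, n = 0.470
  titanium alloy: E = 115.8, α = 8.56, σ_y = 808.0 → σ = 207 MPa, n = 3.90
  silicon nitride: E = 310.0, α = 3.05, σ_y = 582.0 → σ = 198 MPa, n = 2.95
The minimum is beryllium at n = 0.470.

beryllium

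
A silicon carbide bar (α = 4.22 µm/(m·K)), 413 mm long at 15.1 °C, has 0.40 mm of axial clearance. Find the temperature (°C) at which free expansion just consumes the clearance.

α·L₀·ΔT = 0.4 mm ⇒ ΔT = 0.4 / (4.22×10⁻⁶ × 413.0) = 229.5 K.
T = 15.1 + 229.5 = 244.6 °C.

245 °C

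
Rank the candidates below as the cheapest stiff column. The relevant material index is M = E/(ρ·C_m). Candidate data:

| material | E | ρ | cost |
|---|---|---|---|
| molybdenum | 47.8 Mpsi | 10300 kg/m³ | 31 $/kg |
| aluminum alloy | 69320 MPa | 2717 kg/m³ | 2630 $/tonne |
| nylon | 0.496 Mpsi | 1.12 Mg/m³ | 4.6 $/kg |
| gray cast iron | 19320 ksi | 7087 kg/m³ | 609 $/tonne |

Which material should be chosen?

gray cast iron

After converting to SI:
  molybdenum: E = 329.6 GPa, ρ = 10300 kg/m³, cost = 31.00 $/kg
  aluminum alloy: E = 69.32 GPa, ρ = 2717 kg/m³, cost = 2.630 $/kg
  nylon: E = 3.420 GPa, ρ = 1120 kg/m³, cost = 4.600 $/kg
  gray cast iron: E = 133.2 GPa, ρ = 7087 kg/m³, cost = 0.6090 $/kg
  gray cast iron: M = 30.9 MN·m per $
  aluminum alloy: M = 9.70 MN·m per $
  molybdenum: M = 1.03 MN·m per $
  nylon: M = 0.664 MN·m per $
Gray cast iron ranks first.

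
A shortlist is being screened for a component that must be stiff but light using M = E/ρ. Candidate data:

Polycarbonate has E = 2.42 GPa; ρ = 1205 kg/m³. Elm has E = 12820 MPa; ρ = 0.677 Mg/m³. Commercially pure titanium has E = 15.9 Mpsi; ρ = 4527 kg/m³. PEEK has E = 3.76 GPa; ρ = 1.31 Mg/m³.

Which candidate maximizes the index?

After converting to SI:
  polycarbonate: E = 2.420 GPa, ρ = 1205 kg/m³
  elm: E = 12.82 GPa, ρ = 677.0 kg/m³
  commercially pure titanium: E = 109.6 GPa, ρ = 4527 kg/m³
  PEEK: E = 3.760 GPa, ρ = 1310 kg/m³
  commercially pure titanium: M = 24.2 MN·m/kg
  elm: M = 18.9 MN·m/kg
  PEEK: M = 2.87 MN·m/kg
  polycarbonate: M = 2.01 MN·m/kg
Commercially pure titanium has the largest M.

commercially pure titanium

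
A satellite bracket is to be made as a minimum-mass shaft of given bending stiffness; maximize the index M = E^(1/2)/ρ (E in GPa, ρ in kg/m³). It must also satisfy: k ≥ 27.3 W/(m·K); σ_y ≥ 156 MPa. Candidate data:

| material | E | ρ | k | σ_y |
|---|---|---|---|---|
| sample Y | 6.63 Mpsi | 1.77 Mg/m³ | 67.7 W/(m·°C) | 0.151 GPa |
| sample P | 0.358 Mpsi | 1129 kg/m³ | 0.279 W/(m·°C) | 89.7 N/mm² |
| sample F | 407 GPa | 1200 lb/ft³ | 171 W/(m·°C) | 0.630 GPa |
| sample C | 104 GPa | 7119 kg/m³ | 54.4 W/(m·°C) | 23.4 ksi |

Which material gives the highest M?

Screen on constraints: k ≥ 27.3 W/(m·K); σ_y ≥ 156 MPa. Survivors: sample F, sample C.
In SI units:
  sample F: E = 407.0 GPa, ρ = 19220 kg/m³
  sample C: E = 104.0 GPa, ρ = 7119 kg/m³
  sample C: M = 1.43×10⁻³
  sample F: M = 1.05×10⁻³
Sample C ranks first.

sample C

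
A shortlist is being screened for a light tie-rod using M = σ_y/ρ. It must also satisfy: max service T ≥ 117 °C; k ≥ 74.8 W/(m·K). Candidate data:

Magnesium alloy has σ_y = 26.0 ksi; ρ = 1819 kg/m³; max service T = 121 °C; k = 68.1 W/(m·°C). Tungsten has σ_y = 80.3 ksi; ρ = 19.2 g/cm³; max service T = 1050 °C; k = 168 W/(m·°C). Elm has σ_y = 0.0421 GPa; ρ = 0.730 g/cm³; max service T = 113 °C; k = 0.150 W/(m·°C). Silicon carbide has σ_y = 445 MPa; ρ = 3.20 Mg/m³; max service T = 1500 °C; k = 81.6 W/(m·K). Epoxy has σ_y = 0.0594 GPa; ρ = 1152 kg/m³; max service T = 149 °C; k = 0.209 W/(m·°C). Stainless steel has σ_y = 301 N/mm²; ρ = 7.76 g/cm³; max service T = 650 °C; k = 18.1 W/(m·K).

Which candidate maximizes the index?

silicon carbide

Screen on constraints: max service T ≥ 117 °C; k ≥ 74.8 W/(m·K). Survivors: tungsten, silicon carbide.
Normalizing units and computing the index:
  tungsten: σ_y = 553.6 MPa, ρ = 19200 kg/m³
  silicon carbide: σ_y = 445.0 MPa, ρ = 3200 kg/m³
  silicon carbide: M = 139 kN·m/kg
  tungsten: M = 28.8 kN·m/kg
Highest index: silicon carbide.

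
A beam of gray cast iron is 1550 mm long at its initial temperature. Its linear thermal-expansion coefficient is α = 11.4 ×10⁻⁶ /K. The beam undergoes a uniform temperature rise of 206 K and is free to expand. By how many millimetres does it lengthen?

ΔL = α·L₀·ΔT = 11.4×10⁻⁶ × 1550 mm × 206.0 K = 3.64 mm.

3.64 mm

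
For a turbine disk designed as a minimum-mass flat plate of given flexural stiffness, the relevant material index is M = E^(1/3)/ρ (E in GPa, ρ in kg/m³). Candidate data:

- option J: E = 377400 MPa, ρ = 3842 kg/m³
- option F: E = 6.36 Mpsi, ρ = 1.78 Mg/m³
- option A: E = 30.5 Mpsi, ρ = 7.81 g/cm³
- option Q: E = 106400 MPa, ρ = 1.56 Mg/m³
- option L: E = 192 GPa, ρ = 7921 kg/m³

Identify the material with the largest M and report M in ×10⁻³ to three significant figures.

Convert each candidate to consistent units, then evaluate M:
  option J: E = 377.4 GPa, ρ = 3842 kg/m³
  option F: E = 43.85 GPa, ρ = 1780 kg/m³
  option A: E = 210.3 GPa, ρ = 7810 kg/m³
  option Q: E = 106.4 GPa, ρ = 1560 kg/m³
  option L: E = 192.0 GPa, ρ = 7921 kg/m³
  option Q: M = 3.04×10⁻³
  option F: M = 1.98×10⁻³
  option J: M = 1.88×10⁻³
  option A: M = 0.761×10⁻³
  option L: M = 0.728×10⁻³
Option Q ranks first.

option Q, M = 3.04×10⁻³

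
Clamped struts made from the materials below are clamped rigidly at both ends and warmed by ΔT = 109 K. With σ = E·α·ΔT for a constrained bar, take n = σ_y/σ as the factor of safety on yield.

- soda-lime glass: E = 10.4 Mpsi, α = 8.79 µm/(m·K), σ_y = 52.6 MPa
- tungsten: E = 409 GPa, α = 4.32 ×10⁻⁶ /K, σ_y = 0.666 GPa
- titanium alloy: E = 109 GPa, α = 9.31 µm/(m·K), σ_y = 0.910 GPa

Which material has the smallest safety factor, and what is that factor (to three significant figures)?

In consistent units (E in GPa, α in ×10⁻⁶/K, σ_y in MPa):
  soda-lime glass: E = 71.71, α = 8.79, σ_y = 52.60 → σ = 68.7 MPa, n = 0.766
  tungsten: E = 409.0, α = 4.32, σ_y = 666.0 → σ = 193 MPa, n = 3.46
  titanium alloy: E = 109.0, α = 9.31, σ_y = 910.0 → σ = 111 MPa, n = 8.23
The minimum is soda-lime glass at n = 0.766.

soda-lime glass, n = 0.766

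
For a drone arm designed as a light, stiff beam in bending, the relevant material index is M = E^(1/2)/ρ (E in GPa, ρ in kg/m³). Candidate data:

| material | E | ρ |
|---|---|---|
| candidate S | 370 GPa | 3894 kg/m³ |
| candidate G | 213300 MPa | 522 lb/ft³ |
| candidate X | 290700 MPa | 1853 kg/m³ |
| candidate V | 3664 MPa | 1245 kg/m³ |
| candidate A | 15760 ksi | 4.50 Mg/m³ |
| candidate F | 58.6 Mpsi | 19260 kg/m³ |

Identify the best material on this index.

candidate X

After converting to SI:
  candidate S: E = 370.0 GPa, ρ = 3894 kg/m³
  candidate G: E = 213.3 GPa, ρ = 8362 kg/m³
  candidate X: E = 290.7 GPa, ρ = 1853 kg/m³
  candidate V: E = 3.664 GPa, ρ = 1245 kg/m³
  candidate A: E = 108.7 GPa, ρ = 4500 kg/m³
  candidate F: E = 404.0 GPa, ρ = 19260 kg/m³
  candidate X: M = 9.20×10⁻³
  candidate S: M = 4.94×10⁻³
  candidate A: M = 2.32×10⁻³
  candidate G: M = 1.75×10⁻³
  candidate V: M = 1.54×10⁻³
  candidate F: M = 1.04×10⁻³
The maximum is for candidate X.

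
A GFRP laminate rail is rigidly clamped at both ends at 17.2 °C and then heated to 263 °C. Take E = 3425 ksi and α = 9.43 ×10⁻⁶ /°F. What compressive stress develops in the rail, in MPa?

E = 3425 ksi = 23.61 GPa.
α = 9.43×10⁻⁶/°F × 9/5 = 17.0×10⁻⁶/K.
ΔT = 245.8 K. Constrained thermal stress σ = E·α·ΔT = 23.61×10³ MPa × 17.0×10⁻⁶ × 245.8 = 98.5 MPa (compressive).

98.5 MPa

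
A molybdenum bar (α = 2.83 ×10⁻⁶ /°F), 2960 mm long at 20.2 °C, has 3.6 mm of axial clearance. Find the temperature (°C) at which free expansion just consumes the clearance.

259 °C

α = 2.83×10⁻⁶/°F × 9/5 = 5.09×10⁻⁶/K.
α·L₀·ΔT = 3.6 mm ⇒ ΔT = 3.6 / (5.09×10⁻⁶ × 2960.0) = 238.8 K.
T = 20.2 + 238.8 = 259.0 °C.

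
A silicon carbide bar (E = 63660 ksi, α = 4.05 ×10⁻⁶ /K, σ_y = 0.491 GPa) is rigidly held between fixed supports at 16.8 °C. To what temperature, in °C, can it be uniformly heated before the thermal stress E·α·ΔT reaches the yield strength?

E = 63660 ksi = 438.9 GPa.
σ_y = 0.491 GPa = 491.0 MPa.
E·α·ΔT = 491.0 MPa ⇒ ΔT = 491.0 / (438.9×10³ × 4.05×10⁻⁶) = 276.2 K.
T = 16.8 + 276.2 = 293.0 °C.

293 °C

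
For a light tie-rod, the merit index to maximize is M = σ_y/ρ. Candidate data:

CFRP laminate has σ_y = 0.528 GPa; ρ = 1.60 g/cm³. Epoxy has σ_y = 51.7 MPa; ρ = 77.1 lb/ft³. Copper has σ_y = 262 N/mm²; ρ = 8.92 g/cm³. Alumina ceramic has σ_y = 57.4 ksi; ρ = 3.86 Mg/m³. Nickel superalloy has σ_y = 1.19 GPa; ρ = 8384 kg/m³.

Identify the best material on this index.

CFRP laminate

In SI units:
  CFRP laminate: σ_y = 528.0 MPa, ρ = 1600 kg/m³
  epoxy: σ_y = 51.70 MPa, ρ = 1235 kg/m³
  copper: σ_y = 262.0 MPa, ρ = 8920 kg/m³
  alumina ceramic: σ_y = 395.8 MPa, ρ = 3860 kg/m³
  nickel superalloy: σ_y = 1190 MPa, ρ = 8384 kg/m³
  CFRP laminate: M = 330 kN·m/kg
  nickel superalloy: M = 142 kN·m/kg
  alumina ceramic: M = 103 kN·m/kg
  epoxy: M = 41.9 kN·m/kg
  copper: M = 29.4 kN·m/kg
The maximum is for CFRP laminate.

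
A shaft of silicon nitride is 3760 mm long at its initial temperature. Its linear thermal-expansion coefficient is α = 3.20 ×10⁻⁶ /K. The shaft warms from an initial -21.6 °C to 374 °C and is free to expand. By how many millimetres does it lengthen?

ΔT = 374 − (-21.6) = 395.6 K.
ΔL = α·L₀·ΔT = 3.20×10⁻⁶ × 3760 mm × 395.6 K = 4.76 mm.

4.76 mm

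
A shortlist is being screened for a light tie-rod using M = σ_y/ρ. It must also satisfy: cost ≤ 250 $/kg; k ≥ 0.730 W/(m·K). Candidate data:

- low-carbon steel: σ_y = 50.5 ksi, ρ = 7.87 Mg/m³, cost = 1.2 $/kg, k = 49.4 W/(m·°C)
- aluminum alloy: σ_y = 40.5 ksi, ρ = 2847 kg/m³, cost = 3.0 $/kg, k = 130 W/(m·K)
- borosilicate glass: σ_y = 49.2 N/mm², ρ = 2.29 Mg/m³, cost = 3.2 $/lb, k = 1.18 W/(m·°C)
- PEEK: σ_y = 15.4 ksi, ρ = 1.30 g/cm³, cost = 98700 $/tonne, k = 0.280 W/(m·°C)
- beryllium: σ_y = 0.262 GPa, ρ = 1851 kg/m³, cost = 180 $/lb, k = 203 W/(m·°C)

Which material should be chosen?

Screen on constraints: cost ≤ 250 $/kg; k ≥ 0.730 W/(m·K). Survivors: low-carbon steel, aluminum alloy, borosilicate glass.
Normalizing units and computing the index:
  low-carbon steel: σ_y = 348.2 MPa, ρ = 7870 kg/m³
  aluminum alloy: σ_y = 279.2 MPa, ρ = 2847 kg/m³
  borosilicate glass: σ_y = 49.20 MPa, ρ = 2290 kg/m³
  aluminum alloy: M = 98.1 kN·m/kg
  low-carbon steel: M = 44.2 kN·m/kg
  borosilicate glass: M = 21.5 kN·m/kg
Aluminum alloy has the largest M.

aluminum alloy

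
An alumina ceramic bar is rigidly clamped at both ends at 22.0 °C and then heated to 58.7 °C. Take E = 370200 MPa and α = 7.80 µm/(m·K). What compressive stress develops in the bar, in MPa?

E = 370200 MPa = 370.2 GPa.
ΔT = 36.70 K. Constrained thermal stress σ = E·α·ΔT = 370.2×10³ MPa × 7.80×10⁻⁶ × 36.70 = 106 MPa (compressive).

106 MPa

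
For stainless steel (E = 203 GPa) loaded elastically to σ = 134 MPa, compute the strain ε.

ε = σ/E = 134 / 203000 = 6.60×10⁻⁴.

6.60×10⁻⁴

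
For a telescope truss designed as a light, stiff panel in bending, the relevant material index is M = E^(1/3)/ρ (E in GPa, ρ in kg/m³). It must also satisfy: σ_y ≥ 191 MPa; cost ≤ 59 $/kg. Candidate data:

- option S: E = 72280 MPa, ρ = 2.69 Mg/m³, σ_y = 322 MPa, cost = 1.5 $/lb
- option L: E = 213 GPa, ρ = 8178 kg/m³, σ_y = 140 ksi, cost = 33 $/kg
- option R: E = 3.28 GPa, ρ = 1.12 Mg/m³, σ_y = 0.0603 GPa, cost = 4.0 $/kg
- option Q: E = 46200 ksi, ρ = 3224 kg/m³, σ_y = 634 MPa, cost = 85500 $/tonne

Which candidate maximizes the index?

option S

Screen on constraints: σ_y ≥ 191 MPa; cost ≤ 59 $/kg. Survivors: option S, option L.
After converting to SI:
  option S: E = 72.28 GPa, ρ = 2690 kg/m³
  option L: E = 213.0 GPa, ρ = 8178 kg/m³
  option S: M = 1.55×10⁻³
  option L: M = 0.730×10⁻³
Option S ranks first.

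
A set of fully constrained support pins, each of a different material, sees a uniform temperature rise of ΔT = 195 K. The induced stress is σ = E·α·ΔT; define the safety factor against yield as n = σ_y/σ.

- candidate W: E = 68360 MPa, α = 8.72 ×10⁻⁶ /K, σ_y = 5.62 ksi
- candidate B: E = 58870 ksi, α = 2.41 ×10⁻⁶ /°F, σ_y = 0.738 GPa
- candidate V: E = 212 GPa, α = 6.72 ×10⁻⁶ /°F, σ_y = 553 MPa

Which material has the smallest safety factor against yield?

In consistent units (E in GPa, α in ×10⁻⁶/K, σ_y in MPa):
  candidate W: E = 68.36, α = 8.72, σ_y = 38.75 → σ = 116 MPa, n = 0.333
  candidate B: E = 405.9, α = 4.34, σ_y = 738.0 → σ = 343 MPa, n = 2.15
  candidate V: E = 212.0, α = 12.1, σ_y = 553.0 → σ = 500 MPa, n = 1.11
Smallest n: candidate W with n = 0.333.

candidate W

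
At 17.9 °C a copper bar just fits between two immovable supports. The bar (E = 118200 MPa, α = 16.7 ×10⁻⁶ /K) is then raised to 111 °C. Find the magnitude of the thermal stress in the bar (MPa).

E = 118200 MPa = 118.2 GPa.
ΔT = 93.10 K. Constrained thermal stress σ = E·α·ΔT = 118.2×10³ MPa × 16.7×10⁻⁶ × 93.10 = 184 MPa (compressive).

184 MPa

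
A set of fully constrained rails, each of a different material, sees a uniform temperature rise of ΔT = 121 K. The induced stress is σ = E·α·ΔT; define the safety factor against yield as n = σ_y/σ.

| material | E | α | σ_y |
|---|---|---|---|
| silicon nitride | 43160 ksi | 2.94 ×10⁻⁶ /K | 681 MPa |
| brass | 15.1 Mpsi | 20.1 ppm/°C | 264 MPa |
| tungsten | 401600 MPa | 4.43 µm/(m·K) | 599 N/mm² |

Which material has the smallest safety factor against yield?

With everything in SI (GPa, ×10⁻⁶/K, MPa):
  silicon nitride: E = 297.6, α = 2.94, σ_y = 681.0 → σ = 106 MPa, n = 6.43
  brass: E = 104.1, α = 20.1, σ_y = 264.0 → σ = 253 MPa, n = 1.04
  tungsten: E = 401.6, α = 4.43, σ_y = 599.0 → σ = 215 MPa, n = 2.78
Smallest n: brass with n = 1.04.

brass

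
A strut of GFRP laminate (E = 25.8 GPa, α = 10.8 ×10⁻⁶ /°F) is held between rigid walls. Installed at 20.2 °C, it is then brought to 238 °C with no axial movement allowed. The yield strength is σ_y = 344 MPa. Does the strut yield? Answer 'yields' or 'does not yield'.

α = 10.8×10⁻⁶/°F × 9/5 = 19.4×10⁻⁶/K.
ΔT = 217.8 K. Constrained thermal stress σ = E·α·ΔT = 25.80×10³ MPa × 19.4×10⁻⁶ × 217.8 = 109 MPa (compressive).
Compare to σ_y = 344 MPa: σ < σ_y, so it does not yield.

does not yield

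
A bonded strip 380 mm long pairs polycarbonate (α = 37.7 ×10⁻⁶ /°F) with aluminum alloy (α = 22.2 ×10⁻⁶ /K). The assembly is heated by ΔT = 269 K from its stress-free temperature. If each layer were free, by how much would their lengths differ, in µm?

4670 µm

polycarbonate: α = 37.7×10⁻⁶/°F × 9/5 = 67.9×10⁻⁶/K.
Δα = |67.9 − 22.2|×10⁻⁶/K = 45.7×10⁻⁶/K.
ΔL_mismatch = Δα·L·ΔT = 45.7×10⁻⁶ × 380.0 mm × 269.0 K = 4670 µm.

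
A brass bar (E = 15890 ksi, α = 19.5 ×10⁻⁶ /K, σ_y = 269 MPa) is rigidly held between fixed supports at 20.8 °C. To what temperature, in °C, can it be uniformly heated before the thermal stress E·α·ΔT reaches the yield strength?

147 °C

E = 15890 ksi = 109.6 GPa.
E·α·ΔT = 269.0 MPa ⇒ ΔT = 269.0 / (109.6×10³ × 19.5×10⁻⁶) = 125.9 K.
T = 20.8 + 125.9 = 146.7 °C.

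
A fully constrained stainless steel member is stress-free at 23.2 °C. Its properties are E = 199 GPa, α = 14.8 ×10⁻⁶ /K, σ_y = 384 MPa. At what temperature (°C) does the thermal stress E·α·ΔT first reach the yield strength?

E·α·ΔT = 384.0 MPa ⇒ ΔT = 384.0 / (199.0×10³ × 14.8×10⁻⁶) = 130.4 K.
T = 23.2 + 130.4 = 153.6 °C.

154 °C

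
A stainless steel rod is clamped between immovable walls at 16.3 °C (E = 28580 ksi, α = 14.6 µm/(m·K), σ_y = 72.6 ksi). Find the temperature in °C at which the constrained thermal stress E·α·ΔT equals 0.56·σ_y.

114 °C

E = 28580 ksi = 197.1 GPa.
σ_y = 72.6 ksi = 500.6 MPa.
E·α·ΔT = 280.3 MPa ⇒ ΔT = 280.3 / (197.1×10³ × 14.6×10⁻⁶) = 97.43 K.
T = 16.3 + 97.43 = 113.7 °C.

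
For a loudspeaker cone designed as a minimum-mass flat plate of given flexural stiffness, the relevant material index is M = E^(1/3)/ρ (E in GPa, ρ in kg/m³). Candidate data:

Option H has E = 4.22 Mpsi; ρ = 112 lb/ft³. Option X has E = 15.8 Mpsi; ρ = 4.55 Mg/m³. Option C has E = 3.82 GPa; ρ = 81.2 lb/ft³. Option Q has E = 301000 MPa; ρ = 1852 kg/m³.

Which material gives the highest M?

option Q

In SI units:
  option H: E = 29.10 GPa, ρ = 1794 kg/m³
  option X: E = 108.9 GPa, ρ = 4550 kg/m³
  option C: E = 3.820 GPa, ρ = 1301 kg/m³
  option Q: E = 301.0 GPa, ρ = 1852 kg/m³
  option Q: M = 3.62×10⁻³
  option H: M = 1.71×10⁻³
  option C: M = 1.20×10⁻³
  option X: M = 1.05×10⁻³
Option Q ranks first.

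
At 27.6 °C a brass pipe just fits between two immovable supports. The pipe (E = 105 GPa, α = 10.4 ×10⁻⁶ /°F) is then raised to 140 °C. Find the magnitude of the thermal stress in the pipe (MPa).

221 MPa

α = 10.4×10⁻⁶/°F × 9/5 = 18.7×10⁻⁶/K.
ΔT = 112.4 K. Constrained thermal stress σ = E·α·ΔT = 105.0×10³ MPa × 18.7×10⁻⁶ × 112.4 = 221 MPa (compressive).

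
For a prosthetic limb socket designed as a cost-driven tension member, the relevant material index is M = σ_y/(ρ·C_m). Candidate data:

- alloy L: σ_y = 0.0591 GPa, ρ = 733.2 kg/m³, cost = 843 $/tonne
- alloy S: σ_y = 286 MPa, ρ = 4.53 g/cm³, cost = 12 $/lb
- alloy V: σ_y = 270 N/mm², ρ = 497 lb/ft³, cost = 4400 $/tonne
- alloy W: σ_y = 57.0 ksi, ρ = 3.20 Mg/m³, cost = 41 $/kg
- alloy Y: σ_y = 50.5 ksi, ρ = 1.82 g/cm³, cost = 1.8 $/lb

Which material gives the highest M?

Convert each candidate to consistent units, then evaluate M:
  alloy L: σ_y = 59.10 MPa, ρ = 733.2 kg/m³, cost = 0.8430 $/kg
  alloy S: σ_y = 286.0 MPa, ρ = 4530 kg/m³, cost = 26.46 $/kg
  alloy V: σ_y = 270.0 MPa, ρ = 7961 kg/m³, cost = 4.400 $/kg
  alloy W: σ_y = 393.0 MPa, ρ = 3200 kg/m³, cost = 41.00 $/kg
  alloy Y: σ_y = 348.2 MPa, ρ = 1820 kg/m³, cost = 3.968 $/kg
  alloy L: M = 95.6 kN·m per $
  alloy Y: M = 48.2 kN·m per $
  alloy V: M = 7.71 kN·m per $
  alloy W: M = 3.00 kN·m per $
  alloy S: M = 2.39 kN·m per $
The maximum is for alloy L.

alloy L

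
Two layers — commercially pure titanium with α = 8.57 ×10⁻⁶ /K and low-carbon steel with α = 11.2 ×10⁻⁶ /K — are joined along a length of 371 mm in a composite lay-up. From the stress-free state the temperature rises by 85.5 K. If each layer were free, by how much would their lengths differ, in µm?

Δα = |8.57 − 11.2|×10⁻⁶/K = 2.63×10⁻⁶/K.
ΔL_mismatch = Δα·L·ΔT = 2.63×10⁻⁶ × 371.0 mm × 85.5 K = 83.4 µm.

83.4 µm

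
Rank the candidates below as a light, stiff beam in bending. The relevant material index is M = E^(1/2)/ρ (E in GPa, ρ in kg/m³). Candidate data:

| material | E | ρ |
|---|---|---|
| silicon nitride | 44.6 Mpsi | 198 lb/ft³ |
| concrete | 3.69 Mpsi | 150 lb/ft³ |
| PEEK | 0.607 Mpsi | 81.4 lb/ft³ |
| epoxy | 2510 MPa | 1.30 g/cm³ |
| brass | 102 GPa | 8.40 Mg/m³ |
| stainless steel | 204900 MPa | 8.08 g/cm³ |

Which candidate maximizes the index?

After converting to SI:
  silicon nitride: E = 307.5 GPa, ρ = 3172 kg/m³
  concrete: E = 25.44 GPa, ρ = 2403 kg/m³
  PEEK: E = 4.185 GPa, ρ = 1304 kg/m³
  epoxy: E = 2.510 GPa, ρ = 1300 kg/m³
  brass: E = 102.0 GPa, ρ = 8400 kg/m³
  stainless steel: E = 204.9 GPa, ρ = 8080 kg/m³
  silicon nitride: M = 5.53×10⁻³
  concrete: M = 2.10×10⁻³
  stainless steel: M = 1.77×10⁻³
  PEEK: M = 1.57×10⁻³
  epoxy: M = 1.22×10⁻³
  brass: M = 1.20×10⁻³
Silicon nitride ranks first.

silicon nitride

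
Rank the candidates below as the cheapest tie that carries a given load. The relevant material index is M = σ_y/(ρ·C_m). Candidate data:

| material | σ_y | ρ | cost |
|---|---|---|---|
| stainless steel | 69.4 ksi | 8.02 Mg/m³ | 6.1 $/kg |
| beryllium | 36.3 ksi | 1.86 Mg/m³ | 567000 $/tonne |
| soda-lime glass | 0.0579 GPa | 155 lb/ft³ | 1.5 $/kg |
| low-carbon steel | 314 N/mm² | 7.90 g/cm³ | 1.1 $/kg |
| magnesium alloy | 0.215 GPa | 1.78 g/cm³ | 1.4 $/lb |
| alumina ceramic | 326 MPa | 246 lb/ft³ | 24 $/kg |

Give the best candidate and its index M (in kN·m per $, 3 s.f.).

Normalizing units and computing the index:
  stainless steel: σ_y = 478.5 MPa, ρ = 8020 kg/m³, cost = 6.100 $/kg
  beryllium: σ_y = 250.3 MPa, ρ = 1860 kg/m³, cost = 567.0 $/kg
  soda-lime glass: σ_y = 57.90 MPa, ρ = 2483 kg/m³, cost = 1.500 $/kg
  low-carbon steel: σ_y = 314.0 MPa, ρ = 7900 kg/m³, cost = 1.100 $/kg
  magnesium alloy: σ_y = 215.0 MPa, ρ = 1780 kg/m³, cost = 3.086 $/kg
  alumina ceramic: σ_y = 326.0 MPa, ρ = 3941 kg/m³, cost = 24.00 $/kg
  magnesium alloy: M = 39.1 kN·m per $
  low-carbon steel: M = 36.1 kN·m per $
  soda-lime glass: M = 15.5 kN·m per $
  stainless steel: M = 9.78 kN·m per $
  alumina ceramic: M = 3.45 kN·m per $
  beryllium: M = 0.237 kN·m per $
The maximum is for magnesium alloy.

magnesium alloy, M = 39.1 kN·m per $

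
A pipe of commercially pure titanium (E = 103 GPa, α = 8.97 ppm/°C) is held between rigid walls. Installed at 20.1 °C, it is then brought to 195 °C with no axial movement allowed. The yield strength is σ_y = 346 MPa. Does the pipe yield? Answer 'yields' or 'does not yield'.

does not yield

ΔT = 174.9 K. Constrained thermal stress σ = E·α·ΔT = 103.0×10³ MPa × 8.97×10⁻⁶ × 174.9 = 162 MPa (compressive).
Compare to σ_y = 346 MPa: σ < σ_y, so it does not yield.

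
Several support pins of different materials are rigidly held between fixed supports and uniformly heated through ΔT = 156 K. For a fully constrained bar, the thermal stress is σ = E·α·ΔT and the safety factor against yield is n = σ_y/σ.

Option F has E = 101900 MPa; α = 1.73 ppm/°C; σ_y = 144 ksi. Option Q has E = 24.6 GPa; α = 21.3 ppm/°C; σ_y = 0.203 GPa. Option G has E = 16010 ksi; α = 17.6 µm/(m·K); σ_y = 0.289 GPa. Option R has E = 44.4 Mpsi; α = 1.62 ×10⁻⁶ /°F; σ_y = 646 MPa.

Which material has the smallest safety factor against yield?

Per material, after unit conversion:
  option F: E = 101.9, α = 1.73, σ_y = 992.8 → σ = 27.5 MPa, n = 36.1
  option Q: E = 24.60, α = 21.3, σ_y = 203.0 → σ = 81.7 MPa, n = 2.48
  option G: E = 110.4, α = 17.6, σ_y = 289.0 → σ = 303 MPa, n = 0.954
  option R: E = 306.1, α = 2.92, σ_y = 646.0 → σ = 139 MPa, n = 4.64
The minimum is option G at n = 0.954.

option G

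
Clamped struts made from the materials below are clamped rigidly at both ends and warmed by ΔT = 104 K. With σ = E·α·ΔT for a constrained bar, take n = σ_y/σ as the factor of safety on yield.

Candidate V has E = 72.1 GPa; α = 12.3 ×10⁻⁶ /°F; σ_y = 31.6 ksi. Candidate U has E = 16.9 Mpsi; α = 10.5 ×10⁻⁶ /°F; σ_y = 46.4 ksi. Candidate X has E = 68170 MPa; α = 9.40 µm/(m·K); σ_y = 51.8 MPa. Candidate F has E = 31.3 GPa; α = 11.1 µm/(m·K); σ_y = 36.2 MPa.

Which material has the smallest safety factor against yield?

With everything in SI (GPa, ×10⁻⁶/K, MPa):
  candidate V: E = 72.10, α = 22.1, σ_y = 217.9 → σ = 166 MPa, n = 1.31
  candidate U: E = 116.5, α = 18.9, σ_y = 319.9 → σ = 229 MPa, n = 1.40
  candidate X: E = 68.17, α = 9.40, σ_y = 51.80 → σ = 66.6 MPa, n = 0.777
  candidate F: E = 31.30, α = 11.1, σ_y = 36.20 → σ = 36.1 MPa, n = 1.00
Smallest n: candidate X with n = 0.777.

candidate X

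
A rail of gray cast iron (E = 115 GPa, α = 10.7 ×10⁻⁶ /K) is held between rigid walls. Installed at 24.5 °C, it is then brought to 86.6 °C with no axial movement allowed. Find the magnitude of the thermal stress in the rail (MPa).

76.4 MPa

ΔT = 62.10 K. Constrained thermal stress σ = E·α·ΔT = 115.0×10³ MPa × 10.7×10⁻⁶ × 62.10 = 76.4 MPa (compressive).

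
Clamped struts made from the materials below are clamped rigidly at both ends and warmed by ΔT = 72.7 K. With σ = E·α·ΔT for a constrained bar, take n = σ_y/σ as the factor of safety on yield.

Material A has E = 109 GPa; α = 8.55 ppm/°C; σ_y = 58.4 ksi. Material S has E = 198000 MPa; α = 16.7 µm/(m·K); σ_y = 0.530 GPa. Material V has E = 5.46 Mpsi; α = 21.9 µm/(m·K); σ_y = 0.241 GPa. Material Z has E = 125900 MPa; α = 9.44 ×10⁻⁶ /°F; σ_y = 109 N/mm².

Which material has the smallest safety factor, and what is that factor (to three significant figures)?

Per material, after unit conversion:
  material A: E = 109.0, α = 8.55, σ_y = 402.7 → σ = 67.8 MPa, n = 5.94
  material S: E = 198.0, α = 16.7, σ_y = 530.0 → σ = 240 MPa, n = 2.20
  material V: E = 37.65, α = 21.9, σ_y = 241.0 → σ = 59.9 MPa, n = 4.02
  material Z: E = 125.9, α = 17.0, σ_y = 109.0 → σ = 156 MPa, n = 0.701
The minimum is material Z at n = 0.701.

material Z, n = 0.701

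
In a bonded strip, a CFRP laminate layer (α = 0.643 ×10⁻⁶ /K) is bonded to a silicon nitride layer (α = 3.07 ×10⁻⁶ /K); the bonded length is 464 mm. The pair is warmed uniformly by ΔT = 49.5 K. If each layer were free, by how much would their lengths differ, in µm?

Δα = |0.643 − 3.07|×10⁻⁶/K = 2.43×10⁻⁶/K.
ΔL_mismatch = Δα·L·ΔT = 2.43×10⁻⁶ × 464.0 mm × 49.5 K = 55.7 µm.

55.7 µm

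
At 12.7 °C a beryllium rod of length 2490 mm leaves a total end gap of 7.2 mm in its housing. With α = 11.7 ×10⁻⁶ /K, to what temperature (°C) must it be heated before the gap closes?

α·L₀·ΔT = 7.2 mm ⇒ ΔT = 7.2 / (11.7×10⁻⁶ × 2490.0) = 247.1 K.
T = 12.7 + 247.1 = 259.8 °C.

260 °C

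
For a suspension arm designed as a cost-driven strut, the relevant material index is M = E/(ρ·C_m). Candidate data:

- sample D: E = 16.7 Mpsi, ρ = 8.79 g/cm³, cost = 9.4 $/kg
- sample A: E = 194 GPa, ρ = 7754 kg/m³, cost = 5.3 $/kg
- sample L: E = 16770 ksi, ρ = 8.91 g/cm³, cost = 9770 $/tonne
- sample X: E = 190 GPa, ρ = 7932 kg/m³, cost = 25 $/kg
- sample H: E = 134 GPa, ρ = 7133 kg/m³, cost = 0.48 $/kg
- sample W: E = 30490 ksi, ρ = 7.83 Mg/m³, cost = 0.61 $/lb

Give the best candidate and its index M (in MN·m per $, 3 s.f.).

sample H, M = 39.1 MN·m per $

Normalizing units and computing the index:
  sample D: E = 115.1 GPa, ρ = 8790 kg/m³, cost = 9.400 $/kg
  sample A: E = 194.0 GPa, ρ = 7754 kg/m³, cost = 5.300 $/kg
  sample L: E = 115.6 GPa, ρ = 8910 kg/m³, cost = 9.770 $/kg
  sample X: E = 190.0 GPa, ρ = 7932 kg/m³, cost = 25.00 $/kg
  sample H: E = 134.0 GPa, ρ = 7133 kg/m³, cost = 0.4800 $/kg
  sample W: E = 210.2 GPa, ρ = 7830 kg/m³, cost = 1.345 $/kg
  sample H: M = 39.1 MN·m per $
  sample W: M = 20.0 MN·m per $
  sample A: M = 4.72 MN·m per $
  sample D: M = 1.39 MN·m per $
  sample L: M = 1.33 MN·m per $
  sample X: M = 0.958 MN·m per $
Sample H has the largest M.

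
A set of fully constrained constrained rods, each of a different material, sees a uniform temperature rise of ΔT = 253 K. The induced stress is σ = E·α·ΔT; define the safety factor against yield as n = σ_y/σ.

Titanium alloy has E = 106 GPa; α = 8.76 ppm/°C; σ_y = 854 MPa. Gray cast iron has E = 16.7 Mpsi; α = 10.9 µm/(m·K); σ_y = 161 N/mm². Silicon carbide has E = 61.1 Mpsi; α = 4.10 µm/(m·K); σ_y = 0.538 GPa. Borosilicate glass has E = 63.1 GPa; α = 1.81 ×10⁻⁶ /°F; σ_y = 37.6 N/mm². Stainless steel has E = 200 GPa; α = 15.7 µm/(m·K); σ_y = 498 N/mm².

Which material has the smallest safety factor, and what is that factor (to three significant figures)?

gray cast iron, n = 0.507

With everything in SI (GPa, ×10⁻⁶/K, MPa):
  titanium alloy: E = 106.0, α = 8.76, σ_y = 854.0 → σ = 235 MPa, n = 3.64
  gray cast iron: E = 115.1, α = 10.9, σ_y = 161.0 → σ = 318 MPa, n = 0.507
  silicon carbide: E = 421.3, α = 4.10, σ_y = 538.0 → σ = 437 MPa, n = 1.23
  borosilicate glass: E = 63.10, α = 3.26, σ_y = 37.60 → σ = 52.0 MPa, n = 0.723
  stainless steel: E = 200.0, α = 15.7, σ_y = 498.0 → σ = 794 MPa, n = 0.627
The minimum is gray cast iron at n = 0.507.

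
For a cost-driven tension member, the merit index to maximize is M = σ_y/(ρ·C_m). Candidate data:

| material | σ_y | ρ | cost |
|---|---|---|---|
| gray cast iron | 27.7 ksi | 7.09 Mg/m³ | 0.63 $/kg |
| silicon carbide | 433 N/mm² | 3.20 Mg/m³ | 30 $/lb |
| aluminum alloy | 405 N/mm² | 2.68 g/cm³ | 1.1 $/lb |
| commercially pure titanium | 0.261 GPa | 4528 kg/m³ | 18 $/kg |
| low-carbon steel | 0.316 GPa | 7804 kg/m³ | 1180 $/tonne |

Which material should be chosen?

aluminum alloy

After converting to SI:
  gray cast iron: σ_y = 191.0 MPa, ρ = 7090 kg/m³, cost = 0.6300 $/kg
  silicon carbide: σ_y = 433.0 MPa, ρ = 3200 kg/m³, cost = 66.14 $/kg
  aluminum alloy: σ_y = 405.0 MPa, ρ = 2680 kg/m³, cost = 2.425 $/kg
  commercially pure titanium: σ_y = 261.0 MPa, ρ = 4528 kg/m³, cost = 18.00 $/kg
  low-carbon steel: σ_y = 316.0 MPa, ρ = 7804 kg/m³, cost = 1.180 $/kg
  aluminum alloy: M = 62.3 kN·m per $
  gray cast iron: M = 42.8 kN·m per $
  low-carbon steel: M = 34.3 kN·m per $
  commercially pure titanium: M = 3.20 kN·m per $
  silicon carbide: M = 2.05 kN·m per $
Highest index: aluminum alloy.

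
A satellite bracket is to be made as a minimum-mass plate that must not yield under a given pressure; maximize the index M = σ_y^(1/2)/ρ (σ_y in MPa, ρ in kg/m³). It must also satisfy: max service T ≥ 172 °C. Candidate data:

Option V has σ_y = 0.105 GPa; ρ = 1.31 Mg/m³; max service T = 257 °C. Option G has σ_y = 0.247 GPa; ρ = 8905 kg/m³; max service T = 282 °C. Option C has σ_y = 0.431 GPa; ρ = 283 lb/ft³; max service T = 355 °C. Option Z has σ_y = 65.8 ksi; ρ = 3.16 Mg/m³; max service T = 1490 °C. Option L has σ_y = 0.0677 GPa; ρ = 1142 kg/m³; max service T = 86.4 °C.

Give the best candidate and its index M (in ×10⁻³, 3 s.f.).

option V, M = 7.82×10⁻³

Screen on constraints: max service T ≥ 172 °C. Survivors: option V, option G, option C, option Z.
Convert each candidate to consistent units, then evaluate M:
  option V: σ_y = 105.0 MPa, ρ = 1310 kg/m³
  option G: σ_y = 247.0 MPa, ρ = 8905 kg/m³
  option C: σ_y = 431.0 MPa, ρ = 4533 kg/m³
  option Z: σ_y = 453.7 MPa, ρ = 3160 kg/m³
  option V: M = 7.82×10⁻³
  option Z: M = 6.74×10⁻³
  option C: M = 4.58×10⁻³
  option G: M = 1.76×10⁻³
Option V has the largest M.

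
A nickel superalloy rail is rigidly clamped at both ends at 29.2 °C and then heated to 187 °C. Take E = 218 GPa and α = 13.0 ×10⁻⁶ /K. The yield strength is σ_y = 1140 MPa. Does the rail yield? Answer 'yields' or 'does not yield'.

does not yield

ΔT = 157.8 K. Constrained thermal stress σ = E·α·ΔT = 218.0×10³ MPa × 13.0×10⁻⁶ × 157.8 = 447 MPa (compressive).
Compare to σ_y = 1140 MPa: σ < σ_y, so it does not yield.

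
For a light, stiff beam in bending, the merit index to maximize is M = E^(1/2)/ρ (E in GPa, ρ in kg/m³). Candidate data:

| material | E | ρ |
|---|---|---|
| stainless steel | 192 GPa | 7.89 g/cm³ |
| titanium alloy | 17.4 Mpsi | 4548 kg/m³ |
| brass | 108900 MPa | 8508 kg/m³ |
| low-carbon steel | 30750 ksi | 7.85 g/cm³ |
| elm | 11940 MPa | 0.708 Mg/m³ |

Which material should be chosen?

elm

In SI units:
  stainless steel: E = 192.0 GPa, ρ = 7890 kg/m³
  titanium alloy: E = 120.0 GPa, ρ = 4548 kg/m³
  brass: E = 108.9 GPa, ρ = 8508 kg/m³
  low-carbon steel: E = 212.0 GPa, ρ = 7850 kg/m³
  elm: E = 11.94 GPa, ρ = 708.0 kg/m³
  elm: M = 4.88×10⁻³
  titanium alloy: M = 2.41×10⁻³
  low-carbon steel: M = 1.85×10⁻³
  stainless steel: M = 1.76×10⁻³
  brass: M = 1.23×10⁻³
Elm ranks first.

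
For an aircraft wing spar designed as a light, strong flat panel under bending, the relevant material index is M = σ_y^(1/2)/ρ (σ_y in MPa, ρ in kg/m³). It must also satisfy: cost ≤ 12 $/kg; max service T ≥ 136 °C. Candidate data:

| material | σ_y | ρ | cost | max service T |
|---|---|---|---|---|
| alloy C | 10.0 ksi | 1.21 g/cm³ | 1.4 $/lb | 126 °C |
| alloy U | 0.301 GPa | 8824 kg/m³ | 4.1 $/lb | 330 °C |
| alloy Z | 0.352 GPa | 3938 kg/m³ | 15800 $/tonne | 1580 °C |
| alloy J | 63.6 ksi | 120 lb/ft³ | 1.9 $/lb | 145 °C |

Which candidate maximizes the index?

Screen on constraints: cost ≤ 12 $/kg; max service T ≥ 136 °C. Survivors: alloy U, alloy J.
Convert each candidate to consistent units, then evaluate M:
  alloy U: σ_y = 301.0 MPa, ρ = 8824 kg/m³
  alloy J: σ_y = 438.5 MPa, ρ = 1922 kg/m³
  alloy J: M = 10.9×10⁻³
  alloy U: M = 1.97×10⁻³
The maximum is for alloy J.

alloy J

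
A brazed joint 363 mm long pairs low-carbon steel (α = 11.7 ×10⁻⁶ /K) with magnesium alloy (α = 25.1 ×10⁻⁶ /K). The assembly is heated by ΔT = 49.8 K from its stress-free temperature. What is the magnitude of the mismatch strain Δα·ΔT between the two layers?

6.67×10⁻⁴

Δα = |11.7 − 25.1|×10⁻⁶/K = 13.4×10⁻⁶/K.
Mismatch strain = Δα·ΔT = 13.4×10⁻⁶ × 49.8 = 6.67×10⁻⁴.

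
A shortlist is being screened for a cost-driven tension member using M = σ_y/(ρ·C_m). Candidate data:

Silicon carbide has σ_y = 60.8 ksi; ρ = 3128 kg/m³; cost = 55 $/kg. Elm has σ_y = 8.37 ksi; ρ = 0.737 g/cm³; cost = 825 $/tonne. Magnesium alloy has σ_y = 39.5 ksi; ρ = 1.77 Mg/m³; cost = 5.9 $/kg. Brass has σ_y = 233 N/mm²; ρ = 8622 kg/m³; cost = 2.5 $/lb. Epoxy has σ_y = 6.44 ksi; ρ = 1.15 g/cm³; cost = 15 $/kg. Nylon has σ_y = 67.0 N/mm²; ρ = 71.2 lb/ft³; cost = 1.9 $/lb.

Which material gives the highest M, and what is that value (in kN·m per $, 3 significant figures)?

elm, M = 94.9 kN·m per $

Convert each candidate to consistent units, then evaluate M:
  silicon carbide: σ_y = 419.2 MPa, ρ = 3128 kg/m³, cost = 55.00 $/kg
  elm: σ_y = 57.71 MPa, ρ = 737.0 kg/m³, cost = 0.8250 $/kg
  magnesium alloy: σ_y = 272.3 MPa, ρ = 1770 kg/m³, cost = 5.900 $/kg
  brass: σ_y = 233.0 MPa, ρ = 8622 kg/m³, cost = 5.511 $/kg
  epoxy: σ_y = 44.40 MPa, ρ = 1150 kg/m³, cost = 15.00 $/kg
  nylon: σ_y = 67.00 MPa, ρ = 1141 kg/m³, cost = 4.189 $/kg
  elm: M = 94.9 kN·m per $
  magnesium alloy: M = 26.1 kN·m per $
  nylon: M = 14.0 kN·m per $
  brass: M = 4.90 kN·m per $
  epoxy: M = 2.57 kN·m per $
  silicon carbide: M = 2.44 kN·m per $
The maximum is for elm.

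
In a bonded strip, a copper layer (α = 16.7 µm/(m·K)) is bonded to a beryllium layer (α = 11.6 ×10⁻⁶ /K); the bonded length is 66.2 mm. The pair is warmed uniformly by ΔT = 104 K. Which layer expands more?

α(copper) = 16.7×10⁻⁶/K vs α(beryllium) = 11.6×10⁻⁶/K.
Higher α expands more for the same ΔT: copper.

copper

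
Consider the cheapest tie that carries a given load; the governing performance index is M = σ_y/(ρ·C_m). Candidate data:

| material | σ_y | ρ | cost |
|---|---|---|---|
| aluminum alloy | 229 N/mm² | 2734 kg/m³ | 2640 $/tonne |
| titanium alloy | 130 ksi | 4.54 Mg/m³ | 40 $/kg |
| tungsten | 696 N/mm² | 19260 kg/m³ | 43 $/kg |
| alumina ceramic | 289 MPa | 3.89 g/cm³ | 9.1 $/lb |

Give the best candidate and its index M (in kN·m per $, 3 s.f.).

Putting every candidate on a common basis:
  aluminum alloy: σ_y = 229.0 MPa, ρ = 2734 kg/m³, cost = 2.640 $/kg
  titanium alloy: σ_y = 896.3 MPa, ρ = 4540 kg/m³, cost = 40.00 $/kg
  tungsten: σ_y = 696.0 MPa, ρ = 19260 kg/m³, cost = 43.00 $/kg
  alumina ceramic: σ_y = 289.0 MPa, ρ = 3890 kg/m³, cost = 20.06 $/kg
  aluminum alloy: M = 31.7 kN·m per $
  titanium alloy: M = 4.94 kN·m per $
  alumina ceramic: M = 3.70 kN·m per $
  tungsten: M = 0.840 kN·m per $
Aluminum alloy has the largest M.

aluminum alloy, M = 31.7 kN·m per $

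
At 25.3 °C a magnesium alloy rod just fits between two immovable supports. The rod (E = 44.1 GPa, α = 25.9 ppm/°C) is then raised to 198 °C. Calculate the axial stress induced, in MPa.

ΔT = 172.7 K. Constrained thermal stress σ = E·α·ΔT = 44.10×10³ MPa × 25.9×10⁻⁶ × 172.7 = 197 MPa (compressive).

197 MPa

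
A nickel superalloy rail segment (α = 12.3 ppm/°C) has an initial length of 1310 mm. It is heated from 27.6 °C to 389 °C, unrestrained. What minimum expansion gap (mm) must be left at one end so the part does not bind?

ΔT = 389 − 27.6 = 361.4 K.
ΔL = α·L₀·ΔT = 12.3×10⁻⁶ × 1310 mm × 361.4 K = 5.82 mm.

5.82 mm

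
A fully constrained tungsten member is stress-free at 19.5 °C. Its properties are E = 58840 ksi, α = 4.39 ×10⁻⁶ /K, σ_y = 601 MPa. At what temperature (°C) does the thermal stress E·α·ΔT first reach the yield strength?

E = 58840 ksi = 405.7 GPa.
E·α·ΔT = 601.0 MPa ⇒ ΔT = 601.0 / (405.7×10³ × 4.39×10⁻⁶) = 337.5 K.
T = 19.5 + 337.5 = 357.0 °C.

357 °C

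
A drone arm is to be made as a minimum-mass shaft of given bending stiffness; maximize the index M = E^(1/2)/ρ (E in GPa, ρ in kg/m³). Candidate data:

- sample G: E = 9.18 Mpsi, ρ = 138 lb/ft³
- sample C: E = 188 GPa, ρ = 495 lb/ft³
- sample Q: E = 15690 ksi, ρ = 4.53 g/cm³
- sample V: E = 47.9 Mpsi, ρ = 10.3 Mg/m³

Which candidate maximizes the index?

sample G

In SI units:
  sample G: E = 63.29 GPa, ρ = 2211 kg/m³
  sample C: E = 188.0 GPa, ρ = 7929 kg/m³
  sample Q: E = 108.2 GPa, ρ = 4530 kg/m³
  sample V: E = 330.3 GPa, ρ = 10300 kg/m³
  sample G: M = 3.60×10⁻³
  sample Q: M = 2.30×10⁻³
  sample V: M = 1.76×10⁻³
  sample C: M = 1.73×10⁻³
Highest index: sample G.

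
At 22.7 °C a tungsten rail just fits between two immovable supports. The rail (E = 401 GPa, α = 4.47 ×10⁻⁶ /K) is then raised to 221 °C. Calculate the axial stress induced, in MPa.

ΔT = 198.3 K. Constrained thermal stress σ = E·α·ΔT = 401.0×10³ MPa × 4.47×10⁻⁶ × 198.3 = 355 MPa (compressive).

355 MPa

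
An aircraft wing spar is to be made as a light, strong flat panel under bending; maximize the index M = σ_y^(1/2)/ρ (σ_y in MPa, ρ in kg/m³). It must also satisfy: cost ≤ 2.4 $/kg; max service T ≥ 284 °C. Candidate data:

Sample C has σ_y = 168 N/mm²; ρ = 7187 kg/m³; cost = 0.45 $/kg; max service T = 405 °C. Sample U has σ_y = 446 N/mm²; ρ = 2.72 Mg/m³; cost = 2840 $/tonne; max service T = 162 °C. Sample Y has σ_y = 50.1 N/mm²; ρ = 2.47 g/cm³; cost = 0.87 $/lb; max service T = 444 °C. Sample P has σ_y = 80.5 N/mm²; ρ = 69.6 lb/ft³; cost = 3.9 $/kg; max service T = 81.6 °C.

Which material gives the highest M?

Screen on constraints: cost ≤ 2.4 $/kg; max service T ≥ 284 °C. Survivors: sample C, sample Y.
Convert each candidate to consistent units, then evaluate M:
  sample C: σ_y = 168.0 MPa, ρ = 7187 kg/m³
  sample Y: σ_y = 50.10 MPa, ρ = 2470 kg/m³
  sample Y: M = 2.87×10⁻³
  sample C: M = 1.80×10⁻³
Sample Y ranks first.

sample Y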